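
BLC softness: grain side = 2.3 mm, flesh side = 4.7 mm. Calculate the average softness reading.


Average = (2.3 + 4.7) / 2
Average = 3.50 mm


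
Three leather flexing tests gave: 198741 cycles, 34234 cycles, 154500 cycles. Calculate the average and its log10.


Average = 129158 cycles
log10 = 5.11

Average = (198741 + 34234 + 154500) / 3 = 129158 cycles
log10(129158) = 5.11


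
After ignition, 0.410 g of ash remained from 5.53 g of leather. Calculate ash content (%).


Ash% = 0.410 / 5.53 x 100
Ash% = 7.41%


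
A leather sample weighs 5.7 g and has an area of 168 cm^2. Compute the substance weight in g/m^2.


Substance weight = mass / area x 10000
SW = 5.7 / 168 x 10000
SW = 339.3 g/m^2


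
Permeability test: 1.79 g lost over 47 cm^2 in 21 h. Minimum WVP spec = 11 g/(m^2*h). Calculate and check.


WVP = 1.79 / (47 x 21) x 10000 = 18.14 g/(m^2*h)
Minimum: 11 g/(m^2*h)
Meets spec: Yes


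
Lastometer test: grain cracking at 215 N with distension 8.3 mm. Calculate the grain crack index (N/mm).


25.9 N/mm

Grain crack index = force / distension
Index = 215 / 8.3 = 25.9 N/mm


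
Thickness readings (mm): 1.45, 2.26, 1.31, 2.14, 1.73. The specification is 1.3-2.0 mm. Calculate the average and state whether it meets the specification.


Sum = 8.89
Average = 8.89 / 5 = 1.78 mm
Specification range: 1.3 to 2.0 mm
Within spec: Yes


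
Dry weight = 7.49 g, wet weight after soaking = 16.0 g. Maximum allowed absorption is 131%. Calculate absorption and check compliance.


Absorption = 113.6%
Compliant: Yes


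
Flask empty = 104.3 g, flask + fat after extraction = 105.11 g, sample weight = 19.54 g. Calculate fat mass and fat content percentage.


Fat mass = 0.81 g
Fat content = 4.1%


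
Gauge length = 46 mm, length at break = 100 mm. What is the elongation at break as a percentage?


Extension = 100 - 46 = 54 mm
Elongation = 54 / 46 x 100 = 117.4%


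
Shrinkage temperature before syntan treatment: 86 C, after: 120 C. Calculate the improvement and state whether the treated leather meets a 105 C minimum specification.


Improvement = 34 C
Meets 105 C spec: Yes


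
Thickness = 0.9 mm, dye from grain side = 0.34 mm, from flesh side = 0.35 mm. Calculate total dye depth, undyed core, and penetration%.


Total dyed = 0.34 + 0.35 = 0.69 mm
Undyed core = 0.9 - 0.69 = 0.21 mm
Penetration = 0.69 / 0.9 x 100 = 76.7%


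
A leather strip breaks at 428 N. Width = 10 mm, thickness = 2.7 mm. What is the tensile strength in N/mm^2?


15.85 N/mm^2

Cross-sectional area = 10 x 2.7 = 27.0 mm^2
Tensile strength = 428 / 27.0 = 15.85 N/mm^2


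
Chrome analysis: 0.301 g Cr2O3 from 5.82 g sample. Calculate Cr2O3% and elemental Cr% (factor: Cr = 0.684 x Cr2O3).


Cr2O3% = 0.301 / 5.82 x 100 = 5.17%
Cr% = 5.17 x 0.684 = 3.54%


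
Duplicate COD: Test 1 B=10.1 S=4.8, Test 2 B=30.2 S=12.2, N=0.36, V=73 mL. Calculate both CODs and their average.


COD1 = (10.1 - 4.8) x 0.36 x 8000 / 73 = 209.1 mg/L
COD2 = (30.2 - 12.2) x 0.36 x 8000 / 73 = 710.1 mg/L
Average = (209.1 + 710.1) / 2 = 459.6 mg/L


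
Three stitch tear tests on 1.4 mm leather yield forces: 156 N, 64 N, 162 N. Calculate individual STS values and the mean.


STS1 = 156 / 1.4 = 111.4 N/mm
STS2 = 64 / 1.4 = 45.7 N/mm
STS3 = 162 / 1.4 = 115.7 N/mm
Mean = (111.4 + 45.7 + 115.7) / 3 = 90.9 N/mm


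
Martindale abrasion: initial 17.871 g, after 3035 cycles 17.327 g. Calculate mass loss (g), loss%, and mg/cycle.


Mass loss = 0.544 g
Loss = 3.04%
Rate = 0.179 mg/cycle

Loss = 17.871 - 17.327 = 0.544 g
Loss% = 0.544 / 17.871 x 100 = 3.04%
Rate = 0.544 / 3035 x 1000 = 0.179 mg/cycle


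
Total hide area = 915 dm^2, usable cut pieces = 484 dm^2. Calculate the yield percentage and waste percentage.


Yield = 52.9%
Waste = 47.1%

Yield = 484 / 915 x 100 = 52.9%
Waste = 915 - 484 = 431 dm^2
Waste% = 100 - 52.9 = 47.1%


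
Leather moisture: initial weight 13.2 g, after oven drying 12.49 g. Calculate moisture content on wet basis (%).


5.4%


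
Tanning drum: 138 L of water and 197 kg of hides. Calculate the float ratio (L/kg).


0.7


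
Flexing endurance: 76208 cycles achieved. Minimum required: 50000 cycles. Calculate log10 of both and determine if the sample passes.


log10(76208) = 4.88
log10(50000) = 4.70
Passes: Yes


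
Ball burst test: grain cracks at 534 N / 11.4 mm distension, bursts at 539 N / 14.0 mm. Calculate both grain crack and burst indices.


Crack index = 534 / 11.4 = 46.8 N/mm
Burst index = 539 / 14.0 = 38.5 N/mm


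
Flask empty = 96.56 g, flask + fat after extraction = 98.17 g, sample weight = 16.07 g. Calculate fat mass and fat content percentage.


Fat mass = 1.61 g
Fat content = 10.0%

Fat mass = 98.17 - 96.56 = 1.61 g
Fat% = 1.61 / 16.07 x 100 = 10.0%


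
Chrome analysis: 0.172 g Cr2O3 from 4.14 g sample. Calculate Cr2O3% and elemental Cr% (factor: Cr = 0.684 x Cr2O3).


Cr2O3% = 0.172 / 4.14 x 100 = 4.15%
Cr% = 4.15 x 0.684 = 2.84%


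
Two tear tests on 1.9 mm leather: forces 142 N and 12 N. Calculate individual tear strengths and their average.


Tear 1 = 74.7 N/mm
Tear 2 = 6.3 N/mm
Average = 40.5 N/mm

Tear 1 = 142 / 1.9 = 74.7 N/mm
Tear 2 = 12 / 1.9 = 6.3 N/mm
Average = (74.7 + 6.3) / 2 = 40.5 N/mm


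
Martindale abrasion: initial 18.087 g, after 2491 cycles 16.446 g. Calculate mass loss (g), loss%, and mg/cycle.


Mass loss = 1.641 g
Loss = 9.07%
Rate = 0.659 mg/cycle


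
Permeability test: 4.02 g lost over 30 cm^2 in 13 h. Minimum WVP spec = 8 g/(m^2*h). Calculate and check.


WVP = 4.02 / (30 x 13) x 10000 = 103.08 g/(m^2*h)
Minimum: 8 g/(m^2*h)
Meets spec: Yes


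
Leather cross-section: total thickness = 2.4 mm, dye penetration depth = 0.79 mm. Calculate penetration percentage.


32.9%

Penetration% = 0.79 / 2.4 x 100
Penetration = 32.9%


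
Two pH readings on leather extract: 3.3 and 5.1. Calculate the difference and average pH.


Difference = 1.8
Average pH = 4.20


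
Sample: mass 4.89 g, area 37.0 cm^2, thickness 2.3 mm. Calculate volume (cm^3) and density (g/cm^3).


Volume = 8.510 cm^3
Density = 0.575 g/cm^3

Thickness in cm = 2.3 / 10 = 0.23 cm
Volume = 37.0 x 0.23 = 8.510 cm^3
Density = 4.89 / 8.510 = 0.575 g/cm^3


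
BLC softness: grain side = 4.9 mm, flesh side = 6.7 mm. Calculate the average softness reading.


Average = (4.9 + 6.7) / 2
Average = 5.80 mm


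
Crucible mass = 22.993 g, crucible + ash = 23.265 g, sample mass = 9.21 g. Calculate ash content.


Ash mass = 0.272 g
Ash content = 2.95%


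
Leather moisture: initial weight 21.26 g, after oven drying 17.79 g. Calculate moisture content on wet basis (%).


Moisture = 21.26 - 17.79 = 3.47 g
MC = 3.47 / 21.26 x 100 = 16.3%


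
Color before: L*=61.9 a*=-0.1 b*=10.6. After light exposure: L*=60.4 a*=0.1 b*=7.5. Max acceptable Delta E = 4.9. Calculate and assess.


dL = -1.5, da = 0.2, db = -3.1
dE = sqrt((-1.5)^2 + (0.2)^2 + (-3.1)^2) = 3.45
Max = 4.9
Passes: Yes


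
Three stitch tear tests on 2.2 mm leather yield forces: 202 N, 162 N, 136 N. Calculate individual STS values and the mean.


STS1 = 91.8 N/mm
STS2 = 73.6 N/mm
STS3 = 61.8 N/mm
Mean = 75.7 N/mm


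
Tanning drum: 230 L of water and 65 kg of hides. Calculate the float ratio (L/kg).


Float ratio = water / hide weight
Ratio = 230 / 65 = 3.5


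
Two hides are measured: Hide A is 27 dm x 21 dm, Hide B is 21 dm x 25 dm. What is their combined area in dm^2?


1092 dm^2


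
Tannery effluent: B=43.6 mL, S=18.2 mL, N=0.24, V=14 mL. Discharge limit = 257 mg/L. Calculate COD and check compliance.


COD = 3483.4 mg/L
Compliant: No

COD = (43.6 - 18.2) x 0.24 x 8000 / 14 = 3483.4 mg/L
Limit: 257 mg/L
Compliant: No


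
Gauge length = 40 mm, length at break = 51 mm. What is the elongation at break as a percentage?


27.5%

Extension = 51 - 40 = 11 mm
Elongation = 11 / 40 x 100 = 27.5%


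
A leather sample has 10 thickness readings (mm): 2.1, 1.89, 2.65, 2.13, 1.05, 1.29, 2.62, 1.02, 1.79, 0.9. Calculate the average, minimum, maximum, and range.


Sum = 17.44
Average = 17.44 / 10 = 1.74 mm
Minimum = 0.9 mm
Maximum = 2.65 mm
Range = 2.65 - 0.9 = 1.75 mm


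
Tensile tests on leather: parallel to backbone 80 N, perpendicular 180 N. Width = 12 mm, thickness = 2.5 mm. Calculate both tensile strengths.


Area = 12 x 2.5 = 30.0 mm^2
TS (parallel) = 80 / 30.0 = 2.67 N/mm^2
TS (perpendicular) = 180 / 30.0 = 6.00 N/mm^2


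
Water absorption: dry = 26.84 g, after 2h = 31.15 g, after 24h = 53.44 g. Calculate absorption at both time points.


WA (2h) = (31.15 - 26.84) / 26.84 x 100 = 16.1%
WA (24h) = (53.44 - 26.84) / 26.84 x 100 = 99.1%


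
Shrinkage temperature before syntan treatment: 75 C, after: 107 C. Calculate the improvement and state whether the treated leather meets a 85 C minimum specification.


Improvement = 32 C
Meets 85 C spec: Yes

Improvement = 107 - 75 = 32 C
Spec check: 107 C >= 85 C? Yes


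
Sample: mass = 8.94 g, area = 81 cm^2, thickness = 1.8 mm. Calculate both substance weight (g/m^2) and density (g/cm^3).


SW = 8.94 / 81 x 10000 = 1103.7 g/m^2
Volume = 81 x 1.8 / 10 = 14.58 cm^3
Density = 8.94 / 14.58 = 0.613 g/cm^3


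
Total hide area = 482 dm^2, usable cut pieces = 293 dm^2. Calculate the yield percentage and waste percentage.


Yield = 293 / 482 x 100 = 60.8%
Waste = 482 - 293 = 189 dm^2
Waste% = 100 - 60.8 = 39.2%


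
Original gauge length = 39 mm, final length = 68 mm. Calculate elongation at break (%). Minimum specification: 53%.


Elongation = 74.4%
Meets spec: Yes

Extension = 68 - 39 = 29 mm
Elongation = 29 / 39 x 100 = 74.4%
Minimum required: 53%
Meets specification: Yes


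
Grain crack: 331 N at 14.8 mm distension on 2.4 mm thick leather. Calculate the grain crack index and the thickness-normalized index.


Crack index = 22.4 N/mm
Normalized index = 9.3 N/mm per mm

Crack index = 331 / 14.8 = 22.4 N/mm
Normalized = 22.4 / 2.4 = 9.3 N/mm per mm


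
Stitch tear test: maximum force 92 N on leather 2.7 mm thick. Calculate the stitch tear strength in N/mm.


Stitch tear strength = force / thickness
STS = 92 / 2.7 = 34.1 N/mm


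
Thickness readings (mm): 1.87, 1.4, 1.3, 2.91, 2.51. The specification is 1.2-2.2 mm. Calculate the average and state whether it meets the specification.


Average = 2.00 mm
Within specification: Yes

Sum = 9.99
Average = 9.99 / 5 = 2.00 mm
Specification range: 1.2 to 2.2 mm
Within spec: Yes


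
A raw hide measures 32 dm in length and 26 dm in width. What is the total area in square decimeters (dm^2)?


Area = length x width
Area = 32 x 26 = 832 dm^2


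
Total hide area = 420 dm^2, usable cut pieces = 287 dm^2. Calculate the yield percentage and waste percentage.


Yield = 287 / 420 x 100 = 68.3%
Waste = 420 - 287 = 133 dm^2
Waste% = 100 - 68.3 = 31.7%


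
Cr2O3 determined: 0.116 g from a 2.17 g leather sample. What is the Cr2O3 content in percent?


5.35%


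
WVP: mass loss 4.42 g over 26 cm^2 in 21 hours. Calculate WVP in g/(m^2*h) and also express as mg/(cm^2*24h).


WVP = 4.42 / (26 x 21) x 10000 = 80.95 g/(m^2*h)
Mass loss in mg = 4.42 x 1000 = 4420 mg
Per cm^2 per 24h in mg: 4420 x 24 / (26 x 21) = 106080 / 546 = 194.29 mg/(cm^2*24h)


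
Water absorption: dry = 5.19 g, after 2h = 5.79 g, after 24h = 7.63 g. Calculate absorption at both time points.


2h absorption = 11.6%
24h absorption = 47.0%


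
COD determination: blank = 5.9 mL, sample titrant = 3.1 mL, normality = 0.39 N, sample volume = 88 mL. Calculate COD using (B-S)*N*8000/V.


99.3 mg/L

COD = (5.9 - 3.1) x 0.39 x 8000 / 88
COD = 2.8 x 0.39 x 8000 / 88
COD = 99.3 mg/L


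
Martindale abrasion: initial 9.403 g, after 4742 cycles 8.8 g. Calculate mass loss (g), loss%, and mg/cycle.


Mass loss = 0.603 g
Loss = 6.41%
Rate = 0.127 mg/cycle

Loss = 9.403 - 8.8 = 0.603 g
Loss% = 0.603 / 9.403 x 100 = 6.41%
Rate = 0.603 / 4742 x 1000 = 0.127 mg/cycle


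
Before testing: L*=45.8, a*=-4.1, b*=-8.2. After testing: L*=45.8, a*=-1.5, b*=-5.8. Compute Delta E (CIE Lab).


Delta E = 3.54

dL = 45.8 - 45.8 = 0.0
da = -1.5 - (-4.1) = 2.6
db = -5.8 - (-8.2) = 2.4
dE = sqrt((0.0)^2 + (2.6)^2 + (2.4)^2) = 3.54


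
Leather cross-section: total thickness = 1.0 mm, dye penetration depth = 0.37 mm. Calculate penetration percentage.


Penetration% = 0.37 / 1.0 x 100
Penetration = 37.0%


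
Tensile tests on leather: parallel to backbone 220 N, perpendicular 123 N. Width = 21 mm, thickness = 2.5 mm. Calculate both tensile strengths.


Parallel = 4.19 N/mm^2
Perpendicular = 2.34 N/mm^2

Area = 21 x 2.5 = 52.5 mm^2
TS (parallel) = 220 / 52.5 = 4.19 N/mm^2
TS (perpendicular) = 123 / 52.5 = 2.34 N/mm^2


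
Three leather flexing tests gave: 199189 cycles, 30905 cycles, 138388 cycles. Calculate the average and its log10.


Average = (199189 + 30905 + 138388) / 3 = 122827 cycles
log10(122827) = 5.09


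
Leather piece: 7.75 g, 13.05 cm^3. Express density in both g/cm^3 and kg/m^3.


Density = 7.75 / 13.05 = 0.594 g/cm^3
Convert: 0.594 x 1000 = 594 kg/m^3


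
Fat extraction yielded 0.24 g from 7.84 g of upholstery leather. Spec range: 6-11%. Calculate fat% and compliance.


Fat content = 3.1%
Compliant: No

Fat% = 0.24 / 7.84 x 100 = 3.1%
Spec range: 6-11%
Compliant: No


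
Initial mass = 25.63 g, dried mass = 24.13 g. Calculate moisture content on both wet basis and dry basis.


Wet basis = 5.9%
Dry basis = 6.2%


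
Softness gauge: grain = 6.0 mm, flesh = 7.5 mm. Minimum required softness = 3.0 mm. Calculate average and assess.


Average = (6.0 + 7.5) / 2 = 6.75 mm
Minimum = 3.0 mm
Meets requirement: Yes


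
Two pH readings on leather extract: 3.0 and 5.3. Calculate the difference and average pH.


Difference = 2.3
Average pH = 4.15

Difference = |3.0 - 5.3| = 2.3
Average = (3.0 + 5.3) / 2 = 4.15


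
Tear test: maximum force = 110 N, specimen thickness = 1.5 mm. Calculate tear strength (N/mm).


Tear strength = force / thickness
Tear = 110 / 1.5 = 73.3 N/mm


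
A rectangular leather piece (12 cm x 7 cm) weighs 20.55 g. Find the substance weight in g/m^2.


2446.4 g/m^2

Area = 12 x 7 = 84 cm^2
SW = 20.55 / 84 x 10000 = 2446.4 g/m^2


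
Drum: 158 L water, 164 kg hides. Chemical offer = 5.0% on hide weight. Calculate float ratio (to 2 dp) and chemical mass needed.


Float ratio = 0.96
Chemical needed = 8.2 kg

Float ratio = 158 / 164 = 0.96
Chemical = 164 x 5.0 / 100 = 8.2 kg


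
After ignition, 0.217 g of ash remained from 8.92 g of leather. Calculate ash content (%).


Ash% = 0.217 / 8.92 x 100
Ash% = 2.43%


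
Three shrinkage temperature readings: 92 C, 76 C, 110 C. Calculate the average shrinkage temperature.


92.7 C


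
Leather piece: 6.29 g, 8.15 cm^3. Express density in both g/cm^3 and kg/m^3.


Density = 6.29 / 8.15 = 0.772 g/cm^3
Convert: 0.772 x 1000 = 772 kg/m^3


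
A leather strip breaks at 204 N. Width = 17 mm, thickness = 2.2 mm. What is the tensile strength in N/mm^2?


Cross-sectional area = 17 x 2.2 = 37.4 mm^2
Tensile strength = 204 / 37.4 = 5.45 N/mm^2


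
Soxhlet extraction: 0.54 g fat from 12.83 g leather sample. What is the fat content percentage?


Fat content = 0.54 / 12.83 x 100
Fat = 4.2%


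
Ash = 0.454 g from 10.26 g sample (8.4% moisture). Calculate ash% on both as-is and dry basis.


As-is ash% = 0.454 / 10.26 x 100 = 4.42%
Dry mass = 10.26 x (100 - 8.4) / 100 = 9.39816 g
Dry-basis ash% = 0.454 / 9.39816 x 100 = 4.83%


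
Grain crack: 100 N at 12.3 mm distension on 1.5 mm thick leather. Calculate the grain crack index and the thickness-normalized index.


Crack index = 100 / 12.3 = 8.1 N/mm
Normalized = 8.1 / 1.5 = 5.4 N/mm per mm


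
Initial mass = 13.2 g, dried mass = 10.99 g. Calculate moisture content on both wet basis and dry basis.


Wet basis = 16.7%
Dry basis = 20.1%

Moisture lost = 13.2 - 10.99 = 2.21 g
Wet basis MC = 2.21 / 13.2 x 100 = 16.7%
Dry basis MC = 2.21 / 10.99 x 100 = 20.1%


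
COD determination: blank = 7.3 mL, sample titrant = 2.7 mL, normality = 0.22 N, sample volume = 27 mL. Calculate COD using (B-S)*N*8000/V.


299.9 mg/L

COD = (7.3 - 2.7) x 0.22 x 8000 / 27
COD = 4.6 x 0.22 x 8000 / 27
COD = 299.9 mg/L


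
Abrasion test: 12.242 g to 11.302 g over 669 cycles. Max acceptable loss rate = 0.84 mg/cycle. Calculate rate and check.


Loss = 12.242 - 11.302 = 0.940 g
Rate = 0.940 g / 669 cycles x 1000 = 1.405 mg/cycle
Max = 0.84 mg/cycle
Passes: No


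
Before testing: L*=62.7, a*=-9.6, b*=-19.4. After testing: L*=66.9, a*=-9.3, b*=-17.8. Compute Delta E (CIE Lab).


Delta E = 4.50


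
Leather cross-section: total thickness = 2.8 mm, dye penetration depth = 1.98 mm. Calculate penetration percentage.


Penetration% = 1.98 / 2.8 x 100
Penetration = 70.7%


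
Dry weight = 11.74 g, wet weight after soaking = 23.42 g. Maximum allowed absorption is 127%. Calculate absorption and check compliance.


WA = (23.42 - 11.74) / 11.74 x 100 = 99.5%
Maximum allowed: 127%
Compliant: Yes


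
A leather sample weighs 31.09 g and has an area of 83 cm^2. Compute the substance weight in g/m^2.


3745.8 g/m^2


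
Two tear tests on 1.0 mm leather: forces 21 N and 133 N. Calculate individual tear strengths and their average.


Tear 1 = 21.0 N/mm
Tear 2 = 133.0 N/mm
Average = 77.0 N/mm


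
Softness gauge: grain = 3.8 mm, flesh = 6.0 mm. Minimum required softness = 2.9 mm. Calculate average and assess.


Average softness = 4.90 mm
Meets requirement: Yes


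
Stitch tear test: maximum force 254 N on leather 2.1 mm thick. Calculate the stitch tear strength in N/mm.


Stitch tear strength = force / thickness
STS = 254 / 2.1 = 121.0 N/mm


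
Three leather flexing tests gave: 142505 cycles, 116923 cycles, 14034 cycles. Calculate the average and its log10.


Average = (142505 + 116923 + 14034) / 3 = 91154 cycles
log10(91154) = 4.96


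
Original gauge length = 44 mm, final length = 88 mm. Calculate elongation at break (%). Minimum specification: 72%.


Elongation = 100.0%
Meets spec: Yes

Extension = 88 - 44 = 44 mm
Elongation = 44 / 44 x 100 = 100.0%
Minimum required: 72%
Meets specification: Yes


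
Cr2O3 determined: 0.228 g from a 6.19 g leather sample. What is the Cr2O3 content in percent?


Cr2O3% = 0.228 / 6.19 x 100
Cr2O3% = 3.68%


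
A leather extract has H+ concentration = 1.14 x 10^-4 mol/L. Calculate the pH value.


pH = 3.94


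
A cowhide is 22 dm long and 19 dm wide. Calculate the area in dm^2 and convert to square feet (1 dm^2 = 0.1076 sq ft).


Area = 22 x 19 = 418 dm^2
Conversion: 418 x 0.1076 = 44.98 sq ft


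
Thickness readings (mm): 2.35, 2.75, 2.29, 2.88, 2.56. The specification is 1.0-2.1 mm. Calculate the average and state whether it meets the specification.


Average = 2.57 mm
Within specification: No

Sum = 12.83
Average = 12.83 / 5 = 2.57 mm
Specification range: 1.0 to 2.1 mm
Within spec: No


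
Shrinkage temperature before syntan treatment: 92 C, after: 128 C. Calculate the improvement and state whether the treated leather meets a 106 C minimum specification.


Improvement = 128 - 92 = 36 C
Spec check: 128 C >= 106 C? Yes


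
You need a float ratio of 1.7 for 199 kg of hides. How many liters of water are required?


338.3 L


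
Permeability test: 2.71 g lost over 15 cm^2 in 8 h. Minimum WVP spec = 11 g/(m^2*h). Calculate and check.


WVP = 225.83 g/(m^2*h)
Meets specification: Yes

WVP = 2.71 / (15 x 8) x 10000 = 225.83 g/(m^2*h)
Minimum: 11 g/(m^2*h)
Meets spec: Yes


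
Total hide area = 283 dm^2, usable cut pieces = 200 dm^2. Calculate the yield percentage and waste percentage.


Yield = 70.7%
Waste = 29.3%

Yield = 200 / 283 x 100 = 70.7%
Waste = 283 - 200 = 83 dm^2
Waste% = 100 - 70.7 = 29.3%


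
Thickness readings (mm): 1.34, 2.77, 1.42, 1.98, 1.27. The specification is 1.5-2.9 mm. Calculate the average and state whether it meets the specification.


Sum = 8.78
Average = 8.78 / 5 = 1.76 mm
Specification range: 1.5 to 2.9 mm
Within spec: Yes


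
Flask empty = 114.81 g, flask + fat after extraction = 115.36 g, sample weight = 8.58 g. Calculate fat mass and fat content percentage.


Fat mass = 0.55 g
Fat content = 6.4%

Fat mass = 115.36 - 114.81 = 0.55 g
Fat% = 0.55 / 8.58 x 100 = 6.4%


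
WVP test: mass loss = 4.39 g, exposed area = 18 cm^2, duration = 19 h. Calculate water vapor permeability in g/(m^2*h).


WVP = mass_loss / (area x time) x 10000
WVP = 4.39 / (18 x 19) x 10000
WVP = 4.39 / 342 x 10000 = 128.36 g/(m^2*h)


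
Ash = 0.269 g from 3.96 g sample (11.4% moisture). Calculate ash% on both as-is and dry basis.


As-is ash = 6.79%
Dry-basis ash = 7.67%

As-is ash% = 0.269 / 3.96 x 100 = 6.79%
Dry mass = 3.96 x (100 - 11.4) / 100 = 3.50856 g
Dry-basis ash% = 0.269 / 3.50856 x 100 = 7.67%


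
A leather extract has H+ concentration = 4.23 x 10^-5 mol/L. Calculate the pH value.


pH = -log10[H+]
pH = -log10(4.23 x 10^-5) = 4.37


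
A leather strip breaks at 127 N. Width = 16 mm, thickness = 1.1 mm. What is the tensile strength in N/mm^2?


Cross-sectional area = 16 x 1.1 = 17.6 mm^2
Tensile strength = 127 / 17.6 = 7.22 N/mm^2


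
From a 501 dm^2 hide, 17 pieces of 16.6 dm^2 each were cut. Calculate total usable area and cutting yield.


Total usable = 17 x 16.6 = 282.2 dm^2
Yield = 282.2 / 501 x 100 = 56.3%


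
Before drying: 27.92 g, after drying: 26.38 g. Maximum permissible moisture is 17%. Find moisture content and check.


MC = (27.92 - 26.38) / 27.92 x 100 = 5.5%
Maximum: 17%
Acceptable: Yes


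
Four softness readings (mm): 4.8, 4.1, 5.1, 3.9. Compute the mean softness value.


4.48 mm


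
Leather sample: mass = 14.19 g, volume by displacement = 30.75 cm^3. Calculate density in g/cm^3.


0.461 g/cm^3

Density = mass / volume
Density = 14.19 / 30.75 = 0.461 g/cm^3


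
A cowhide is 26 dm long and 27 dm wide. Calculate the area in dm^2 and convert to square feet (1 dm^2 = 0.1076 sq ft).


702 dm^2
75.54 sq ft


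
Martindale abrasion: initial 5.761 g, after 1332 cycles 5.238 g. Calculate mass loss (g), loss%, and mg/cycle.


Mass loss = 0.523 g
Loss = 9.08%
Rate = 0.393 mg/cycle


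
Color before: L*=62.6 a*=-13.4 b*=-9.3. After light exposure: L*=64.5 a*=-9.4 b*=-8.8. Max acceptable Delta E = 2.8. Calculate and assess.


dL = 1.9, da = 4.0, db = 0.5
dE = sqrt((1.9)^2 + (4.0)^2 + (0.5)^2) = 4.46
Max = 2.8
Passes: No


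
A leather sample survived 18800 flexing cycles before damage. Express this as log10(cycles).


log10(18800) = 4.27


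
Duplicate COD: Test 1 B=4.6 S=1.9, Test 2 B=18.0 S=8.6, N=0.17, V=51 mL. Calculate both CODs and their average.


COD1 = 72.0 mg/L
COD2 = 250.7 mg/L
Average = 161.4 mg/L


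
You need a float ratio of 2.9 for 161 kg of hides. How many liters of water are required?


466.9 L


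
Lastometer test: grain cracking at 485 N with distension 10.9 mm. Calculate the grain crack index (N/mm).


44.5 N/mm

Grain crack index = force / distension
Index = 485 / 10.9 = 44.5 N/mm


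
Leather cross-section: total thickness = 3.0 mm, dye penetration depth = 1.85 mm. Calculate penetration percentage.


Penetration% = 1.85 / 3.0 x 100
Penetration = 61.7%


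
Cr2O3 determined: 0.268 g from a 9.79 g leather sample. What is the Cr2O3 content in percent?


Cr2O3% = 0.268 / 9.79 x 100
Cr2O3% = 2.74%


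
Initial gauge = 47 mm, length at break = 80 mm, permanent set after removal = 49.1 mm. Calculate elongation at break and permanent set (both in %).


Elongation at break = (80 - 47) / 47 x 100 = 70.2%
Permanent set = (49.1 - 47) / 47 x 100 = 4.5%


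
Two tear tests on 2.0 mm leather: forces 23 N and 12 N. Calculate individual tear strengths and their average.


Tear 1 = 23 / 2.0 = 11.5 N/mm
Tear 2 = 12 / 2.0 = 6.0 N/mm
Average = (11.5 + 6.0) / 2 = 8.8 N/mm


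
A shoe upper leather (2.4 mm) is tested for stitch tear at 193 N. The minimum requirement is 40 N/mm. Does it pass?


STS = 193 / 2.4 = 80.4 N/mm
Minimum required: 40 N/mm
Passes: Yes


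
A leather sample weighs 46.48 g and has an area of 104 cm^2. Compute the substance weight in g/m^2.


4469.2 g/m^2

Substance weight = mass / area x 10000
SW = 46.48 / 104 x 10000
SW = 4469.2 g/m^2


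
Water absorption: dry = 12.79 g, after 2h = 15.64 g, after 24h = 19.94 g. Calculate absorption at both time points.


2h absorption = 22.3%
24h absorption = 55.9%

WA (2h) = (15.64 - 12.79) / 12.79 x 100 = 22.3%
WA (24h) = (19.94 - 12.79) / 12.79 x 100 = 55.9%


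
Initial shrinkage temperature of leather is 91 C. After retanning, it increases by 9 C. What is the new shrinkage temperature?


100 C


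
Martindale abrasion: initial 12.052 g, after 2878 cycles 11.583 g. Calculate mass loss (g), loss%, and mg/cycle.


Mass loss = 0.469 g
Loss = 3.89%
Rate = 0.163 mg/cycle


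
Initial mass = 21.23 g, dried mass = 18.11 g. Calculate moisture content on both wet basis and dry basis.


Moisture lost = 21.23 - 18.11 = 3.12 g
Wet basis MC = 3.12 / 21.23 x 100 = 14.7%
Dry basis MC = 3.12 / 18.11 x 100 = 17.2%


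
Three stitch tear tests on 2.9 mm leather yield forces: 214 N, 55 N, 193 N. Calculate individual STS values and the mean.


STS1 = 73.8 N/mm
STS2 = 19.0 N/mm
STS3 = 66.6 N/mm
Mean = 53.1 N/mm


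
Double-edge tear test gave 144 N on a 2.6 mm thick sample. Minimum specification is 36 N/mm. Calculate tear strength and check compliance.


Tear strength = 144 / 2.6 = 55.4 N/mm
Required minimum = 36 N/mm
Compliant: Yes


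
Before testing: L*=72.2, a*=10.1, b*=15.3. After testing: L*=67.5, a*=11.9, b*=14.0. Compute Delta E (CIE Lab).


Delta E = 5.20

dL = 67.5 - 72.2 = -4.7
da = 11.9 - 10.1 = 1.8
db = 14.0 - 15.3 = -1.3
dE = sqrt((-4.7)^2 + (1.8)^2 + (-1.3)^2) = 5.20


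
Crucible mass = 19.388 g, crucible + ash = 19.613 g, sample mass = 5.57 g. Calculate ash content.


Ash mass = 0.225 g
Ash content = 4.04%


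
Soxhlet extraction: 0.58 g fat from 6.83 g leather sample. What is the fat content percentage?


8.5%

Fat content = 0.58 / 6.83 x 100
Fat = 8.5%


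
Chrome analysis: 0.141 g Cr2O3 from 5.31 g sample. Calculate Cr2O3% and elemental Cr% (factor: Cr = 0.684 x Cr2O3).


Cr2O3% = 0.141 / 5.31 x 100 = 2.66%
Cr% = 2.66 x 0.684 = 1.82%


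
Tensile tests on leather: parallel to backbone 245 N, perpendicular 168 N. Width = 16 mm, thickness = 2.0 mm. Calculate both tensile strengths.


Parallel = 7.66 N/mm^2
Perpendicular = 5.25 N/mm^2

Area = 16 x 2.0 = 32.0 mm^2
TS (parallel) = 245 / 32.0 = 7.66 N/mm^2
TS (perpendicular) = 168 / 32.0 = 5.25 N/mm^2


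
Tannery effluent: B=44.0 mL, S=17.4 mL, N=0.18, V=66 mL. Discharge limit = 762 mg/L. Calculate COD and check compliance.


COD = (44.0 - 17.4) x 0.18 x 8000 / 66 = 580.4 mg/L
Limit: 762 mg/L
Compliant: Yes


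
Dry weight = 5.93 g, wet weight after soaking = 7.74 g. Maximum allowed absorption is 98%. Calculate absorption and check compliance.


Absorption = 30.5%
Compliant: Yes

WA = (7.74 - 5.93) / 5.93 x 100 = 30.5%
Maximum allowed: 98%
Compliant: Yes


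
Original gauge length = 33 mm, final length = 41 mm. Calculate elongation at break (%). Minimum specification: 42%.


Extension = 41 - 33 = 8 mm
Elongation = 8 / 33 x 100 = 24.2%
Minimum required: 42%
Meets specification: No


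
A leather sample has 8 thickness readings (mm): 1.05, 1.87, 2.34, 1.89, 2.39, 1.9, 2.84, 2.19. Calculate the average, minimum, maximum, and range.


Sum = 16.47
Average = 16.47 / 8 = 2.06 mm
Minimum = 1.05 mm
Maximum = 2.84 mm
Range = 2.84 - 1.05 = 1.79 mm


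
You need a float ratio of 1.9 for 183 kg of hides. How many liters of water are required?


347.7 L


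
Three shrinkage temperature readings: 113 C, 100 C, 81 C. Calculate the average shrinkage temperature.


Average = (113 + 100 + 81) / 3
Average = 294 / 3 = 98.0 C


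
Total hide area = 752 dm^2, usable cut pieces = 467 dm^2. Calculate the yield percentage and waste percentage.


Yield = 467 / 752 x 100 = 62.1%
Waste = 752 - 467 = 285 dm^2
Waste% = 100 - 62.1 = 37.9%


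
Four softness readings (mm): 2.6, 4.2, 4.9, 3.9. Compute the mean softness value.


3.90 mm


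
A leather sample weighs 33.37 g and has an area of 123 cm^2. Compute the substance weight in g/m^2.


Substance weight = mass / area x 10000
SW = 33.37 / 123 x 10000
SW = 2713.0 g/m^2


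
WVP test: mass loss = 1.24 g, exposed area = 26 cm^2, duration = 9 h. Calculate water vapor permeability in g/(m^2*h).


52.99 g/(m^2*h)

WVP = mass_loss / (area x time) x 10000
WVP = 1.24 / (26 x 9) x 10000
WVP = 1.24 / 234 x 10000 = 52.99 g/(m^2*h)


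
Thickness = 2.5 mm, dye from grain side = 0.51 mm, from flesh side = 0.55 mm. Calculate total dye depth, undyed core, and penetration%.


Total dyed = 0.51 + 0.55 = 1.06 mm
Undyed core = 2.5 - 1.06 = 1.44 mm
Penetration = 1.06 / 2.5 x 100 = 42.4%


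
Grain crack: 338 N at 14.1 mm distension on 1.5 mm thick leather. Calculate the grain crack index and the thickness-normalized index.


Crack index = 338 / 14.1 = 24.0 N/mm
Normalized = 24.0 / 1.5 = 16.0 N/mm per mm


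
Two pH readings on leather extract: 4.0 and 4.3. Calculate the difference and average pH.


Difference = 0.3
Average pH = 4.15

Difference = |4.0 - 4.3| = 0.3
Average = (4.0 + 4.3) / 2 = 4.15


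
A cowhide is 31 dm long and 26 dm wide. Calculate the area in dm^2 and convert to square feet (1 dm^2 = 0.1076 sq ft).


806 dm^2
86.73 sq ft

Area = 31 x 26 = 806 dm^2
Conversion: 806 x 0.1076 = 86.73 sq ft


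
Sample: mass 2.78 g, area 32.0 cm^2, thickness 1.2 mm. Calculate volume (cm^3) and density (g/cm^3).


Thickness in cm = 1.2 / 10 = 0.12 cm
Volume = 32.0 x 0.12 = 3.840 cm^3
Density = 2.78 / 3.840 = 0.724 g/cm^3


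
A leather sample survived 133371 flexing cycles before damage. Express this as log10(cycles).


5.13

log10(133371) = 5.13


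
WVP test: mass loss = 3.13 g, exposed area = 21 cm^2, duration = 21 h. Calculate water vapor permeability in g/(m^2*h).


70.98 g/(m^2*h)

WVP = mass_loss / (area x time) x 10000
WVP = 3.13 / (21 x 21) x 10000
WVP = 3.13 / 441 x 10000 = 70.98 g/(m^2*h)


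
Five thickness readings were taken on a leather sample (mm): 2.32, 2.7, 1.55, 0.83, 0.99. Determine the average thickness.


1.68 mm


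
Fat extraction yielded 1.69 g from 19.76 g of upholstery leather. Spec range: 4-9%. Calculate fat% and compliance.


Fat% = 1.69 / 19.76 x 100 = 8.6%
Spec range: 4-9%
Compliant: Yes


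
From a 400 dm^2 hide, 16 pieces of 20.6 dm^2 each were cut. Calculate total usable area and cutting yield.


Usable area = 329.6 dm^2
Yield = 82.4%


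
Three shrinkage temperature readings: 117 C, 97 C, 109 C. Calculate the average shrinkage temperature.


107.7 C

Average = (117 + 97 + 109) / 3
Average = 323 / 3 = 107.7 C


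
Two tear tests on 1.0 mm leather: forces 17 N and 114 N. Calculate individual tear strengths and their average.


Tear 1 = 17.0 N/mm
Tear 2 = 114.0 N/mm
Average = 65.5 N/mm

Tear 1 = 17 / 1.0 = 17.0 N/mm
Tear 2 = 114 / 1.0 = 114.0 N/mm
Average = (17.0 + 114.0) / 2 = 65.5 N/mm


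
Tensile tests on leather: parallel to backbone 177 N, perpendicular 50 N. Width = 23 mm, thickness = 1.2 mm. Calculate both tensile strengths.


Area = 23 x 1.2 = 27.6 mm^2
TS (parallel) = 177 / 27.6 = 6.41 N/mm^2
TS (perpendicular) = 50 / 27.6 = 1.81 N/mm^2


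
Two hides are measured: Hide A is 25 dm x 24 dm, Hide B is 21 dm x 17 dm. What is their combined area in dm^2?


Hide A area = 25 x 24 = 600 dm^2
Hide B area = 21 x 17 = 357 dm^2
Total = 600 + 357 = 957 dm^2


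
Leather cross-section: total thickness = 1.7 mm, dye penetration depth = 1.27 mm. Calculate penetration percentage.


74.7%


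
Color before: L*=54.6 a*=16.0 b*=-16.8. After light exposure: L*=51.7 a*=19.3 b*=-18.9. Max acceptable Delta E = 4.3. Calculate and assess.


Delta E = 4.87
Passes: No


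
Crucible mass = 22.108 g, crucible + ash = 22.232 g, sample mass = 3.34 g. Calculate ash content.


Ash mass = 22.232 - 22.108 = 0.124 g
Ash% = 0.124 / 3.34 x 100 = 3.71%


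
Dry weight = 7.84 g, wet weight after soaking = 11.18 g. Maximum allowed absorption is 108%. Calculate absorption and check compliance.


WA = (11.18 - 7.84) / 7.84 x 100 = 42.6%
Maximum allowed: 108%
Compliant: Yes


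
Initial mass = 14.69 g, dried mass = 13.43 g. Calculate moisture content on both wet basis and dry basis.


Wet basis = 8.6%
Dry basis = 9.4%

Moisture lost = 14.69 - 13.43 = 1.26 g
Wet basis MC = 1.26 / 14.69 x 100 = 8.6%
Dry basis MC = 1.26 / 13.43 x 100 = 9.4%


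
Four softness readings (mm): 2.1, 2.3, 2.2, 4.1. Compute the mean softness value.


Sum = 2.1 + 2.3 + 2.2 + 4.1
Mean = 10.7 / 4 = 2.68 mm


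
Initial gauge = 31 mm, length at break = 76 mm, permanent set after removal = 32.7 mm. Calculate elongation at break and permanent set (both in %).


Elongation at break = 145.2%
Permanent set = 5.5%

Elongation at break = (76 - 31) / 31 x 100 = 145.2%
Permanent set = (32.7 - 31) / 31 x 100 = 5.5%


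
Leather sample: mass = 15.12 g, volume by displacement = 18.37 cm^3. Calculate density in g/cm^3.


Density = mass / volume
Density = 15.12 / 18.37 = 0.823 g/cm^3


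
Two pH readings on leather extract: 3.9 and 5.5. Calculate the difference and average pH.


Difference = |3.9 - 5.5| = 1.6
Average = (3.9 + 5.5) / 2 = 4.70


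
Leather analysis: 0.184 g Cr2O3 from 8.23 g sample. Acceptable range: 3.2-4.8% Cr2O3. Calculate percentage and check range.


Cr2O3% = 0.184 / 8.23 x 100 = 2.24%
Acceptable range: 3.2 to 4.8%
Within range: No


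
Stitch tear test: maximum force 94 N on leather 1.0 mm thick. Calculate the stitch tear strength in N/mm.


Stitch tear strength = force / thickness
STS = 94 / 1.0 = 94.0 N/mm


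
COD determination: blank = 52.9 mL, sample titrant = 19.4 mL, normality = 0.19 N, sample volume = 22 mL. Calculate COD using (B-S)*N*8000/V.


2314.5 mg/L

COD = (52.9 - 19.4) x 0.19 x 8000 / 22
COD = 33.5 x 0.19 x 8000 / 22
COD = 2314.5 mg/L


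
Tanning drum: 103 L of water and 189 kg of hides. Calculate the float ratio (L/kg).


0.5


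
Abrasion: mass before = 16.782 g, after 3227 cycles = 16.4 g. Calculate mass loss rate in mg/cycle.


Mass loss = 16.782 - 16.4 = 0.382 g
Rate = 0.382 / 3227 x 1000 = 0.118 mg/cycle


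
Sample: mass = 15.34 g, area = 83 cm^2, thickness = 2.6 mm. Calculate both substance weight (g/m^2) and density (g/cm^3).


SW = 15.34 / 83 x 10000 = 1848.2 g/m^2
Volume = 83 x 2.6 / 10 = 21.58 cm^3
Density = 15.34 / 21.58 = 0.711 g/cm^3


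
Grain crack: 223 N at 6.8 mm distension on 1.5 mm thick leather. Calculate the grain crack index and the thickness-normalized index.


Crack index = 223 / 6.8 = 32.8 N/mm
Normalized = 32.8 / 1.5 = 21.9 N/mm per mm


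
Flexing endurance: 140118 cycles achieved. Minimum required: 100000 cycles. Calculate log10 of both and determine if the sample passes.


Achieved: log10 = 5.15
Required: log10 = 5.00
Passes: Yes

log10(140118) = 5.15
log10(100000) = 5.00
Passes: Yes


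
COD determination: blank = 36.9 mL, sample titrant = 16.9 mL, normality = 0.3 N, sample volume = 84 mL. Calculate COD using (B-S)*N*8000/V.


571.4 mg/L

COD = (36.9 - 16.9) x 0.3 x 8000 / 84
COD = 20.0 x 0.3 x 8000 / 84
COD = 571.4 mg/L


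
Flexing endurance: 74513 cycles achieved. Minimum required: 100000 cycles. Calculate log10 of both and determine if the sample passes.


Achieved: log10 = 4.87
Required: log10 = 5.00
Passes: No

log10(74513) = 4.87
log10(100000) = 5.00
Passes: No


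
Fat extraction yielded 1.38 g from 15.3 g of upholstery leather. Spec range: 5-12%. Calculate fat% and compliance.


Fat% = 1.38 / 15.3 x 100 = 9.0%
Spec range: 5-12%
Compliant: Yes


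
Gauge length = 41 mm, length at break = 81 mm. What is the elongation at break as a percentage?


Extension = 81 - 41 = 40 mm
Elongation = 40 / 41 x 100 = 97.6%


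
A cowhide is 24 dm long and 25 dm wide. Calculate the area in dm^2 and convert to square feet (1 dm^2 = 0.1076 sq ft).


Area = 24 x 25 = 600 dm^2
Conversion: 600 x 0.1076 = 64.56 sq ft


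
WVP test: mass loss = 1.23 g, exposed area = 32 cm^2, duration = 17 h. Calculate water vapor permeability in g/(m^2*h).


22.61 g/(m^2*h)

WVP = mass_loss / (area x time) x 10000
WVP = 1.23 / (32 x 17) x 10000
WVP = 1.23 / 544 x 10000 = 22.61 g/(m^2*h)


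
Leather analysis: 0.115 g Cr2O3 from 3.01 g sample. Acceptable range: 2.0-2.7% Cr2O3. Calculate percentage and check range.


Cr2O3 = 3.82%
Within range: No

Cr2O3% = 0.115 / 3.01 x 100 = 3.82%
Acceptable range: 2.0 to 2.7%
Within range: No


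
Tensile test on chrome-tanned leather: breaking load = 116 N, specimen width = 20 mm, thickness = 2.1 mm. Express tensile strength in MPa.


Cross-section = 20 x 2.1 = 42.0 mm^2
TS = 116 / 42.0 = 2.76 MPa
(1 N/mm^2 = 1 MPa)


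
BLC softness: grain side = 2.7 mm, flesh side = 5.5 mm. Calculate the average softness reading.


Average = (2.7 + 5.5) / 2
Average = 4.10 mm


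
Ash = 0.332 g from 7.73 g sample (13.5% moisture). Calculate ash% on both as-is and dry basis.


As-is ash% = 0.332 / 7.73 x 100 = 4.29%
Dry mass = 7.73 x (100 - 13.5) / 100 = 6.68645 g
Dry-basis ash% = 0.332 / 6.68645 x 100 = 4.97%


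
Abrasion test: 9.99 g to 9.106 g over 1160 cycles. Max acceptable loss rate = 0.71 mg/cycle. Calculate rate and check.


Loss = 9.99 - 9.106 = 0.884 g
Rate = 0.884 g / 1160 cycles x 1000 = 0.762 mg/cycle
Max = 0.71 mg/cycle
Passes: No


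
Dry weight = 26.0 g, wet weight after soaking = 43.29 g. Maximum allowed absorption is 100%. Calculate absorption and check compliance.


Absorption = 66.5%
Compliant: Yes


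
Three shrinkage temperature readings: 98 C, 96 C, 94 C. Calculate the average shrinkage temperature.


96.0 C

Average = (98 + 96 + 94) / 3
Average = 288 / 3 = 96.0 C


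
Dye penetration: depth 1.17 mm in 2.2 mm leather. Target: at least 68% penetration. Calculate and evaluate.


Penetration = 53.2%
Meets target: No

Penetration = 1.17 / 2.2 x 100 = 53.2%
Target: 68%
Meets target: No


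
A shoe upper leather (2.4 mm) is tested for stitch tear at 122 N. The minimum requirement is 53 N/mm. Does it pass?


STS = 122 / 2.4 = 50.8 N/mm
Minimum required: 53 N/mm
Passes: No


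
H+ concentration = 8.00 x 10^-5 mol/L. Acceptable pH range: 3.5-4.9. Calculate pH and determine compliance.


pH = -log10(8.00 x 10^-5) = 4.10
Range: 3.5 to 4.9
Compliant: Yes


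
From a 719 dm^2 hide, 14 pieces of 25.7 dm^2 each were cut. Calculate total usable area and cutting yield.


Total usable = 14 x 25.7 = 359.8 dm^2
Yield = 359.8 / 719 x 100 = 50.0%


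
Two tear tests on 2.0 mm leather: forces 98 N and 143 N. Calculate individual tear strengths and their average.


Tear 1 = 49.0 N/mm
Tear 2 = 71.5 N/mm
Average = 60.3 N/mm

Tear 1 = 98 / 2.0 = 49.0 N/mm
Tear 2 = 143 / 2.0 = 71.5 N/mm
Average = (49.0 + 71.5) / 2 = 60.3 N/mm


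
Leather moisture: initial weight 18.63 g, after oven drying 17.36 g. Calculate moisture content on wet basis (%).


6.8%

Moisture = 18.63 - 17.36 = 1.27 g
MC = 1.27 / 18.63 x 100 = 6.8%


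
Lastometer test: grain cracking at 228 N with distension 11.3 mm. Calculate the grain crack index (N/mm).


20.2 N/mm


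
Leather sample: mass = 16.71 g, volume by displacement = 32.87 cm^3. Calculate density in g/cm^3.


0.508 g/cm^3

Density = mass / volume
Density = 16.71 / 32.87 = 0.508 g/cm^3
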